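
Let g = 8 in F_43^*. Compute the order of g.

The order of 8 must divide p − 1 = 42 = 2 · 3 · 7.
Divisors: 1, 2, 3, 6, 7, 14, 21, 42.
Check each in increasing order: 8^1 ≡ 8;  8^2 ≡ 21;  8^3 ≡ 39;  8^6 ≡ 16;  8^7 ≡ 42;  8^14 ≡ 1.
Smallest exponent giving 1 is 14.

14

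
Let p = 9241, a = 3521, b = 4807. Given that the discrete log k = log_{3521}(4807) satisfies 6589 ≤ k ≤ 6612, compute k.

Compute 3521^6589 mod 9241 = 6740, then multiply by 3521 repeatedly:
  3521^6589=6740  3521^6590=652  3521^6591=3924  3521^6592=1109  3521^6593=5087
  3521^6594=2269  3521^6595=4925  3521^6596=4809  3521^6597=2977  3521^6598=2723
  3521^6599=4766  3521^6600=8671  3521^6601=7568  3521^6602=5125  3521^6603=6693
  3521^6604=1503  3521^6605=6211  3521^6606=4725  3521^6607=2925  3521^6608=4451
  3521^6609=8476  3521^6610=4807
Found 4807 at exponent 6610.

6610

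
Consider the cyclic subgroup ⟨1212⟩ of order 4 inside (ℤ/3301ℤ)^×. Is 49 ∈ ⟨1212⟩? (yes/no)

⟨1212⟩ has order 4; its elements mod 3301 are {1, 1212, 2089, 3300}.
49 is not in this set.

no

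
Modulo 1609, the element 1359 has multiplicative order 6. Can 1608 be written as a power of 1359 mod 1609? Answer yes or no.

⟨1359⟩ has order 6; its elements mod 1609 are {1, 250, 251, 1358, 1359, 1608}.
1608 is in this set.

yes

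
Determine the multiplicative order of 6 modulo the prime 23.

The order of 6 must divide p − 1 = 22 = 2 · 11.
Divisors: 1, 2, 11, 22.
Check each in increasing order: 6^1 ≡ 6;  6^2 ≡ 13;  6^11 ≡ 1.
Smallest exponent giving 1 is 11.

11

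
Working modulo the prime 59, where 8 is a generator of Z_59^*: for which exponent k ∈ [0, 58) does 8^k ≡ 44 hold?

Successive powers of 8 modulo 59:
  8^0=1  8^1=8  8^2=5  8^3=40  8^4=25  8^5=23
  8^6=7  8^7=56  8^8=35  8^9=44
So 8^9 ≡ 44 (mod 59), giving k = 9.

9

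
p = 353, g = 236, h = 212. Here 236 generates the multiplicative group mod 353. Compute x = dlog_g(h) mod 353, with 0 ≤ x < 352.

281

Baby-step giant-step with m = ceil(sqrt(352)) = 19.
Baby table (236^j mod 353 for j=0..18):
  0:1  1:236  2:275  3:301  4:83  5:173  6:233  7:273
  8:182  9:239  10:277  11:67  12:280  13:69  14:46  15:266
  16:295  17:79  18:288
Giant step factor: 236^(-19) ≡ 57 (mod 353).
Scan 212·57^i mod 353 for i = 0, 1, …:
  i=0: 212   i=1: 82   i=2: 85   i=3: 256
  i=4: 119   i=5: 76   i=6: 96   i=7: 177
  i=8: 205   i=9: 36     …   i=13: 240
  i=14: 266
Match at i=14, j=15: x = 14·19 + 15 = 281.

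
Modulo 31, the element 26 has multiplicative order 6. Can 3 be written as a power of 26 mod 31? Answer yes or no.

no

⟨26⟩ has order 6; its elements mod 31 are {1, 5, 6, 25, 26, 30}.
3 is not in this set.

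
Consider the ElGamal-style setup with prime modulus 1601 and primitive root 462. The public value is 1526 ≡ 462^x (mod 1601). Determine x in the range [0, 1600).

Baby-step giant-step with m = ceil(sqrt(1600)) = 40.
Baby table (462^j mod 1601 for j=0..39):
  0:1  1:462  2:511  3:735  4:158  5:951  6:688  7:858
  8:949  9:1365  10:1437  11:1080  12:1049  13:1136  14:1305  15:934
  16:839  17:176  18:1262  19:280  20:1280  21:591  22:872  23:1013
  24:514  25:520  26:90  27:1555  28:1162  29:509  30:1412  31:737
  32:1082  33:372  34:557  35:1174  36:1250  37:1140  38:1552  39:1377
Giant step factor: 462^(-40) ≡ 702 (mod 1601).
Scan 1526·702^i mod 1601 for i = 0, 1, …:
  i=0: 1526   i=1: 183   i=2: 386   i=3: 403
  i=4: 1130   i=5: 765   i=6: 695   i=7: 1186
  i=8: 52   i=9: 1282     …   i=13: 110
  i=14: 372
Match at i=14, j=33: x = 14·40 + 33 = 593.

593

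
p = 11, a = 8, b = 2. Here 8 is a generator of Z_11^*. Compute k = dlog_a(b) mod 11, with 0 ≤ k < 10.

7

Successive powers of 8 modulo 11:
  8^0=1  8^1=8  8^2=9  8^3=6  8^4=4  8^5=10
  8^6=3  8^7=2
So 8^7 ≡ 2 (mod 11), giving k = 7.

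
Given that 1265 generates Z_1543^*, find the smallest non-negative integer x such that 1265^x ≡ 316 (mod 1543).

1361

Baby-step giant-step with m = ceil(sqrt(1542)) = 40.
Baby table (1265^j mod 1543 for j=0..39):
  0:1  1:1265  2:134  3:1323  4:983  5:1380  6:567  7:1303
  8:371  9:243  10:338  11:159  12:545  13:1247  14:509  15:454
  16:314  17:659  18:415  19:355  20:62  21:1280  22:593  23:247
  24:769  25:695  26:1208  27:550  28:1400  29:1179  30:897  31:600
  32:1387  33:164  34:698  35:374  36:952  37:740  38:1042  39:408
Giant step factor: 1265^(-40) ≡ 800 (mod 1543).
Scan 316·800^i mod 1543 for i = 0, 1, …:
  i=0: 316   i=1: 1291   i=2: 533   i=3: 532
  i=4: 1275   i=5: 77   i=6: 1423   i=7: 1209
  i=8: 1282   i=9: 1048     …   i=33: 667
  i=34: 1265
Match at i=34, j=1: x = 34·40 + 1 = 1361.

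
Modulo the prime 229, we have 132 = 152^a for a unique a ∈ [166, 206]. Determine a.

Compute 152^166 mod 229 = 147, then multiply by 152 repeatedly:
  152^166=147  152^167=131  152^168=218  152^169=160  152^170=46
  152^171=122  152^172=224  152^173=156  152^174=125  152^175=222
  152^176=81  152^177=175  152^178=36  152^179=205  152^180=16
  152^181=142  152^182=58  152^183=114  152^184=153  152^185=127
  152^186=68  152^187=31  152^188=132
Found 132 at exponent 188.

188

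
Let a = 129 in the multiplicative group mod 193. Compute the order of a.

16

The order of 129 must divide p − 1 = 192 = 2^6 · 3.
Divisors: 1, 2, 3, 4, 6, 8, 12, 16, 24, 32, 48, 64, 96, 192.
Check each in increasing order: 129^1 ≡ 129;  129^2 ≡ 43;  129^3 ≡ 143;  129^4 ≡ 112;  129^6 ≡ 184;  129^8 ≡ 192;  129^12 ≡ 81;  129^16 ≡ 1.
Smallest exponent giving 1 is 16.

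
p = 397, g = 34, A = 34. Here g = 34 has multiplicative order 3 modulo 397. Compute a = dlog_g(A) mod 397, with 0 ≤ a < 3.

Successive powers of 34 modulo 397:
  34^0=1  34^1=34
So 34^1 ≡ 34 (mod 397), giving a = 1.

1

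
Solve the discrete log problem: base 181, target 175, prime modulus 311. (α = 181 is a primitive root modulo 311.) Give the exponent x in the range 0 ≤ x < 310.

214

Baby-step giant-step with m = ceil(sqrt(310)) = 18.
Baby table (181^j mod 311 for j=0..17):
  0:1  1:181  2:106  3:215  4:40  5:87  6:197  7:203
  8:45  9:59  10:105  11:34  12:245  13:183  14:157  15:116
  16:159  17:167
Giant step factor: 181^(-18) ≡ 254 (mod 311).
Scan 175·254^i mod 311 for i = 0, 1, …:
  i=0: 175   i=1: 288   i=2: 67   i=3: 224
  i=4: 294   i=5: 36   i=6: 125   i=7: 28
  i=8: 270   i=9: 160   i=10: 210   i=11: 159
Match at i=11, j=16: x = 11·18 + 16 = 214.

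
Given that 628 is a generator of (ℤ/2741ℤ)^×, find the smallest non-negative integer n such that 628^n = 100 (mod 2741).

1254

Baby-step giant-step with m = ceil(sqrt(2740)) = 53.
Baby table (628^j mod 2741 for j=0..52):
  0:1  1:628  2:2421  3:1874  4:983  5:599  6:655  7:190
  8:1457  9:2243  10:2471  11:382  12:1429  13:1105  14:467  15:2730
  16:1315  17:779  18:1314  19:151  20:1634  21:1018  22:651  23:419
  24:2737  25:229  26:1280  27:727  28:1550  29:345  30:121  31:1981
  32:2395  33:1992  34:1080  35:1213  36:2507  37:1062  38:873  39:44
  40:222  41:2366  42:226  43:2137  44:1687  45:1410  46:137  47:1065
  48:16  49:1825  50:362  51:2574  52:2023
Giant step factor: 628^(-53) ≡ 1154 (mod 2741).
Scan 100·1154^i mod 2741 for i = 0, 1, …:
  i=0: 100   i=1: 278   i=2: 115   i=3: 1142
  i=4: 2188   i=5: 491   i=6: 1968   i=7: 1524
  i=8: 1715   i=9: 108     …   i=22: 811
  i=23: 1213
Match at i=23, j=35: n = 23·53 + 35 = 1254.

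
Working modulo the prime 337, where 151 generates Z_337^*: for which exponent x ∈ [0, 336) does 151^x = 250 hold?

Successive powers of 151 modulo 337:
  151^0=1  151^1=151  151^2=222  151^3=159  151^4=82  151^5=250
So 151^5 ≡ 250 (mod 337), giving x = 5.

5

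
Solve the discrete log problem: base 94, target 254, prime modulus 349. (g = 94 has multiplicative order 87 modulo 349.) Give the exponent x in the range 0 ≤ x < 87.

Baby-step giant-step with m = ceil(sqrt(87)) = 10.
Baby table (94^j mod 349 for j=0..9):
  0:1  1:94  2:111  3:313  4:106  5:192  6:249  7:23
  8:68  9:110
Giant step factor: 94^(-10) ≡ 51 (mod 349).
Scan 254·51^i mod 349 for i = 0, 1, …:
  i=0: 254   i=1: 41   i=2: 346   i=3: 196
  i=4: 224   i=5: 256   i=6: 143   i=7: 313
Match at i=7, j=3: x = 7·10 + 3 = 73.

73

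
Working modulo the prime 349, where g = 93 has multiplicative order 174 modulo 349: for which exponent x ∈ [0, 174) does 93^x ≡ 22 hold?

155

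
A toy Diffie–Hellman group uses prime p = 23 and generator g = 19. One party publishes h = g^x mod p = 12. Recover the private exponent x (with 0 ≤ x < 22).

Successive powers of 19 modulo 23:
  19^0=1  19^1=19  19^2=16  19^3=5  19^4=3  19^5=11
  19^6=2  19^7=15  19^8=9  19^9=10  19^10=6  19^11=22
  19^12=4  19^13=7  19^14=18  19^15=20  19^16=12
So 19^16 ≡ 12 (mod 23), giving x = 16.

16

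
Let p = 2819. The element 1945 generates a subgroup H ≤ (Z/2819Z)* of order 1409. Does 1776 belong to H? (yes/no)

1776 ∈ ⟨1945⟩ iff 1776^1409 ≡ 1 (mod 2819), since |⟨1945⟩| = 1409.
1776^1409 mod 2819 = 1.
Since 1 = 1, 1776 lies in the subgroup.

yes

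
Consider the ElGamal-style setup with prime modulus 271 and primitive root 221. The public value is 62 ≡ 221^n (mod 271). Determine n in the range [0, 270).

68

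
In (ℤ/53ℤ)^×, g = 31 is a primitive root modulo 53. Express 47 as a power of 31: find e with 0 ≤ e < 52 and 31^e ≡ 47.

36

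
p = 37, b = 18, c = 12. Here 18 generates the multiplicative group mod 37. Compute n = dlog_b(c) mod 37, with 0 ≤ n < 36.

8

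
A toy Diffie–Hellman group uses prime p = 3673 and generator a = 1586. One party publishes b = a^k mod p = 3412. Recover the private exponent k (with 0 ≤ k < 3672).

Baby-step giant-step with m = ceil(sqrt(3672)) = 61.
Baby table (1586^j mod 3673 for j=0..60):
  0:1  1:1586  2:3064  3:125  4:3581  5:1008  6:933  7:3192
  8:1118  9:2762  10:2316  11:176  12:3661  13:3006  14:3635  15:2173
  16:1104  17:2596  18:3496  19:2099  20:1276  21:3586  22:1592  23:1561
  24:144  25:658  26:456  27:3308  28:1444  29:1905  30:2124  31:523
  32:3053  33:1044  34:2934  35:3306  36:1945  37:3123  38:1874  39:707
  40:1037  41:2851  42:223  43:1070  44:94  45:2164  46:1522  47:731
  48:2371  49:2927  50:3223  51:2535  52:2248  53:2518  54:997  55:1852
  56:2545  57:3416  58:101  59:2247  60:932
Giant step factor: 1586^(-61) ≡ 1713 (mod 3673).
Scan 3412·1713^i mod 3673 for i = 0, 1, …:
  i=0: 3412   i=1: 1013   i=2: 1613   i=3: 973
  i=4: 2880   i=5: 601   i=6: 1073   i=7: 1549
  i=8: 1531   i=9: 81     …   i=36: 1620
  i=37: 1945
Match at i=37, j=36: k = 37·61 + 36 = 2293.

2293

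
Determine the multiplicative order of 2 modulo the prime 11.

10

The order of 2 must divide p − 1 = 10 = 2 · 5.
Divisors: 1, 2, 5, 10.
Check each in increasing order: 2^1 ≡ 2;  2^2 ≡ 4;  2^5 ≡ 10;  2^10 ≡ 1.
Smallest exponent giving 1 is 10.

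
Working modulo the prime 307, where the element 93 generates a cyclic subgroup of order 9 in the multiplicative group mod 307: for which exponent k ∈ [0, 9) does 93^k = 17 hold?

Successive powers of 93 modulo 307:
  93^0=1  93^1=93  93^2=53  93^3=17
So 93^3 ≡ 17 (mod 307), giving k = 3.

3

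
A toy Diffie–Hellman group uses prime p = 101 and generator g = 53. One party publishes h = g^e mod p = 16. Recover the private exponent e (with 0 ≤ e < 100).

48

Baby-step giant-step with m = ceil(sqrt(100)) = 10.
Baby table (53^j mod 101 for j=0..9):
  0:1  1:53  2:82  3:3  4:58  5:44  6:9  7:73
  8:31  9:27
Giant step factor: 53^(-10) ≡ 6 (mod 101).
Scan 16·6^i mod 101 for i = 0, 1, …:
  i=0: 16   i=1: 96   i=2: 71   i=3: 22
  i=4: 31
Match at i=4, j=8: e = 4·10 + 8 = 48.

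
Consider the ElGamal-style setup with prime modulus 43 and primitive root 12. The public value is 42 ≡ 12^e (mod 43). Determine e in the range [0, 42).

21

Successive powers of 12 modulo 43:
  12^0=1  12^1=12  12^2=15  12^3=8  12^4=10  12^5=34
  12^6=21  12^7=37  12^8=14  12^9=39  12^10=38  12^11=26
  12^12=11  12^13=3  12^14=36  12^15=2  12^16=24  12^17=30
  12^18=16  12^19=20  12^20=25  12^21=42
So 12^21 ≡ 42 (mod 43), giving e = 21.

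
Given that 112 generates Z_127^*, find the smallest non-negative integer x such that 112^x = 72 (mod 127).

44

Baby-step giant-step with m = ceil(sqrt(126)) = 12.
Baby table (112^j mod 127 for j=0..11):
  0:1  1:112  2:98  3:54  4:79  5:85  6:122  7:75
  8:18  9:111  10:113  11:83
Giant step factor: 112^(-12) ≡ 61 (mod 127).
Scan 72·61^i mod 127 for i = 0, 1, …:
  i=0: 72   i=1: 74   i=2: 69   i=3: 18
Match at i=3, j=8: x = 3·12 + 8 = 44.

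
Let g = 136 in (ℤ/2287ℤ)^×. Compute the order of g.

127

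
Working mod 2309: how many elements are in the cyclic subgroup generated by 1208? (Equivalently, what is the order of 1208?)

2308

The order of 1208 must divide p − 1 = 2308 = 2^2 · 577.
Divisors: 1, 2, 4, 577, 1154, 2308.
Check each in increasing order: 1208^1 ≡ 1208;  1208^2 ≡ 2285;  1208^4 ≡ 576;  1208^577 ≡ 1621;  1208^1154 ≡ 2308;  1208^2308 ≡ 1.
Smallest exponent giving 1 is 2308.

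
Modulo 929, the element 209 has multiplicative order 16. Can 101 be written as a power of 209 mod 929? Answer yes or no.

⟨209⟩ has order 16; its elements mod 929 are {1, 18, 40, 46, 101, 209, 258, 324, 605, 671, 720, 828, 883, 889, 911, 928}.
101 is in this set.

yes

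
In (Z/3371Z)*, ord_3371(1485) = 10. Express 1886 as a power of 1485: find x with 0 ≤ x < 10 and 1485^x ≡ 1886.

Successive powers of 1485 modulo 3371:
  1485^0=1  1485^1=1485  1485^2=591  1485^3=1175  1485^4=2068  1485^5=3370
  1485^6=1886
So 1485^6 ≡ 1886 (mod 3371), giving x = 6.

6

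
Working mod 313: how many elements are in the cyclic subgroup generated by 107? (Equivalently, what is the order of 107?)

156

The order of 107 must divide p − 1 = 312 = 2^3 · 3 · 13.
Divisors: 1, 2, 3, 4, 6, 8, 12, 13, 24, 26, 39, 52, 78, 104, 156, 312.
Check each in increasing order: 107^1 ≡ 107;  107^2 ≡ 181;  107^3 ≡ 274;  107^4 ≡ 209;  107^6 ≡ 269;  107^8 ≡ 174;  107^12 ≡ 58;  107^13 ≡ 259;  107^24 ≡ 234;  107^26 ≡ 99;  107^39 ≡ 288;  107^52 ≡ 98;  107^78 ≡ 312;  107^104 ≡ 214;  107^156 ≡ 1.
Smallest exponent giving 1 is 156.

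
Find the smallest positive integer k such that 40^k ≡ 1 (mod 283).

The order of 40 must divide p − 1 = 282 = 2 · 3 · 47.
Divisors: 1, 2, 3, 6, 47, 94, 141, 282.
Check each in increasing order: 40^1 ≡ 40;  40^2 ≡ 185;  40^3 ≡ 42;  40^6 ≡ 66;  40^47 ≡ 238;  40^94 ≡ 44;  40^141 ≡ 1.
Smallest exponent giving 1 is 141.

141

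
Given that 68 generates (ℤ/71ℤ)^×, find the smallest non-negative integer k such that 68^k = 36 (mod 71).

24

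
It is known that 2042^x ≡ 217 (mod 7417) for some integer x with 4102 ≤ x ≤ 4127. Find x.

Compute 2042^4102 mod 7417 = 2295, then multiply by 2042 repeatedly:
  2042^4102=2295  2042^4103=6263  2042^4104=2138  2042^4105=4600  2042^4106=3278
  2042^4107=3542  2042^4108=1189  2042^4109=2579  2042^4110=248  2042^4111=2060
  2042^4112=1081  2042^4113=4553  2042^4114=3725  2042^4115=4025  2042^4116=1014
  2042^4117=1245  2042^4118=5676  2042^4119=5038  2042^4120=217
Found 217 at exponent 4120.

4120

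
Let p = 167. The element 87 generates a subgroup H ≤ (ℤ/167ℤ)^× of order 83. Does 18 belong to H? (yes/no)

18 ∈ ⟨87⟩ iff 18^83 ≡ 1 (mod 167), since |⟨87⟩| = 83.
18^83 mod 167 = 1.
Since 1 = 1, 18 lies in the subgroup.

yes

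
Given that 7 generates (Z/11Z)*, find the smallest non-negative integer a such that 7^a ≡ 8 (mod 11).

Successive powers of 7 modulo 11:
  7^0=1  7^1=7  7^2=5  7^3=2  7^4=3  7^5=10
  7^6=4  7^7=6  7^8=9  7^9=8
So 7^9 ≡ 8 (mod 11), giving a = 9.

9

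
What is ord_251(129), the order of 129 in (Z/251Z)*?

The order of 129 must divide p − 1 = 250 = 2 · 5^3.
Divisors: 1, 2, 5, 10, 25, 50, 125, 250.
Check each in increasing order: 129^1 ≡ 129;  129^2 ≡ 75;  129^5 ≡ 235;  129^10 ≡ 5;  129^25 ≡ 102;  129^50 ≡ 113;  129^125 ≡ 250;  129^250 ≡ 1.
Smallest exponent giving 1 is 250.

250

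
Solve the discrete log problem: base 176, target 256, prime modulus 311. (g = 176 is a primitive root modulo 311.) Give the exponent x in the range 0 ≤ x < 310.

112

Baby-step giant-step with m = ceil(sqrt(310)) = 18.
Baby table (176^j mod 311 for j=0..17):
  0:1  1:176  2:187  3:257  4:137  5:165  6:117  7:66
  8:109  9:213  10:168  11:23  12:5  13:258  14:2  15:41
  16:63  17:203
Giant step factor: 176^(-18) ≡ 42 (mod 311).
Scan 256·42^i mod 311 for i = 0, 1, …:
  i=0: 256   i=1: 178   i=2: 12   i=3: 193
  i=4: 20   i=5: 218   i=6: 137
Match at i=6, j=4: x = 6·18 + 4 = 112.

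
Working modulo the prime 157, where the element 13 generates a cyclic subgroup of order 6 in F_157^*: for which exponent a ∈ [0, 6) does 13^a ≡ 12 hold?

2

Successive powers of 13 modulo 157:
  13^0=1  13^1=13  13^2=12
So 13^2 ≡ 12 (mod 157), giving a = 2.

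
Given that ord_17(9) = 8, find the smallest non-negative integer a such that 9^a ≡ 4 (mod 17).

6

Successive powers of 9 modulo 17:
  9^0=1  9^1=9  9^2=13  9^3=15  9^4=16  9^5=8
  9^6=4
So 9^6 ≡ 4 (mod 17), giving a = 6.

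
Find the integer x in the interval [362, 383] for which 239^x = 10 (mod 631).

362

Compute 239^362 mod 631 = 10, then multiply by 239 repeatedly:
  239^362=10
Found 10 at exponent 362.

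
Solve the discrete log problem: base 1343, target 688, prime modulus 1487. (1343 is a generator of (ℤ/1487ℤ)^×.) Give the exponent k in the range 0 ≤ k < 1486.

1351

Baby-step giant-step with m = ceil(sqrt(1486)) = 39.
Baby table (1343^j mod 1487 for j=0..38):
  0:1  1:1343  2:1405  3:1399  4:776  5:1268  6:309  7:114
  8:1428  9:1061  10:377  11:731  12:313  13:1025  14:1100  15:709
  16:507  17:1342  18:62  19:1481  20:864  21:492  22:528  23:1292
  24:1314  25:1120  26:803  27:354  28:1069  29:712  30:75  31:1096
  32:1285  33:835  34:207  35:1419  36:870  37:1115  38:36
Giant step factor: 1343^(-39) ≡ 399 (mod 1487).
Scan 688·399^i mod 1487 for i = 0, 1, …:
  i=0: 688   i=1: 904   i=2: 842   i=3: 1383
  i=4: 140   i=5: 841   i=6: 984   i=7: 48
  i=8: 1308   i=9: 1442     …   i=33: 655
  i=34: 1120
Match at i=34, j=25: k = 34·39 + 25 = 1351.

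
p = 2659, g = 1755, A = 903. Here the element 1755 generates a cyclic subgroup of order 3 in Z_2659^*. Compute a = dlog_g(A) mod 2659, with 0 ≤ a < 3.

2

Successive powers of 1755 modulo 2659:
  1755^0=1  1755^1=1755  1755^2=903
So 1755^2 ≡ 903 (mod 2659), giving a = 2.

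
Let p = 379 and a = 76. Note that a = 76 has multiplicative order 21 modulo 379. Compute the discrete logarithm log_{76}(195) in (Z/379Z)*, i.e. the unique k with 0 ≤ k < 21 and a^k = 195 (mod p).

Successive powers of 76 modulo 379:
  76^0=1  76^1=76  76^2=91  76^3=94  76^4=322  76^5=216
  76^6=119  76^7=327  76^8=217  76^9=195
So 76^9 ≡ 195 (mod 379), giving k = 9.

9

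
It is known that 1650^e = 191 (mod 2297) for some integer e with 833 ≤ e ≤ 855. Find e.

Compute 1650^833 mod 2297 = 2113, then multiply by 1650 repeatedly:
  1650^833=2113  1650^834=1901  1650^835=1245  1650^836=732  1650^837=1875
  1650^838=1988  1650^839=84  1650^840=780  1650^841=680  1650^842=1064
  1650^843=692  1650^844=191
Found 191 at exponent 844.

844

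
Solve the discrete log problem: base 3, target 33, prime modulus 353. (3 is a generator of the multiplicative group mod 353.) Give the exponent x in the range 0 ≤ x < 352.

61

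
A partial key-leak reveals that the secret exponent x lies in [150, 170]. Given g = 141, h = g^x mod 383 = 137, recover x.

Compute 141^150 mod 383 = 56, then multiply by 141 repeatedly:
  141^150=56  141^151=236  141^152=338  141^153=166  141^154=43
  141^155=318  141^156=27  141^157=360  141^158=204  141^159=39
  141^160=137
Found 137 at exponent 160.

160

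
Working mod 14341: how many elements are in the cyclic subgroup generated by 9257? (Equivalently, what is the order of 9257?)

3585

The order of 9257 must divide p − 1 = 14340 = 2^2 · 3 · 5 · 239.
Divisors: 1, 2, 3, 4, 5, 6, 10, 12, 15, 20, 30, 60, 239, 478, 717, 956, 1195, 1434, 2390, 2868, 3585, 4780, 7170, 14340.
Check each in increasing order: 9257^1 ≡ 9257;  9257^2 ≡ 4574;  9257^3 ≡ 6886;  9257^4 ≡ 12298;  9257^5 ≡ 3728;  9257^6 ≡ 5650;  9257^10 ≡ 1555;  9257^12 ≡ 13775;  9257^15 ≡ 3276;  9257^20 ≡ 8737;  9257^30 ≡ 5108;  9257^60 ≡ 5385;  9257^239 ≡ 8385;  9257^478 ≡ 8643;  9257^717 ≡ 6482;  9257^956 ≡ 13521;  9257^1195 ≡ 7980;  9257^1434 ≡ 11535;  9257^2390 ≡ 6360;  9257^2868 ≡ 427;  9257^3585 ≡ 1.
Smallest exponent giving 1 is 3585.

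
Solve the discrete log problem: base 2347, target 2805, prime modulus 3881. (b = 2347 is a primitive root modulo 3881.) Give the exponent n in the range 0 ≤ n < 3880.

Baby-step giant-step with m = ceil(sqrt(3880)) = 63.
Baby table (2347^j mod 3881 for j=0..62):
  0:1  1:2347  2:1270  3:82  4:2285  5:3234  6:2843  7:1082
  8:1280  9:266  10:3342  11:173  12:2407  13:2374  14:2543  15:3324
  16:618  17:2833  18:898  19:223  20:3327  21:3778  22:2762  23:1144
  24:3197  25:1386  26:664  27:2127  28:1103  29:114  30:3650  31:1183
  32:1586  33:463  34:3862  35:1979  36:3037  37:2323  38:3157  39:650
  40:317  41:2728  42:2847  43:2708  44:2479  45:594  46:839  47:1466
  48:2136  49:2821  50:3782  51:507  52:2343  53:3525  54:2764  55:1957
  56:1856  57:1550  58:1353  59:833  60:2908  61:2278  62:2329
Giant step factor: 2347^(-63) ≡ 654 (mod 3881).
Scan 2805·654^i mod 3881 for i = 0, 1, …:
  i=0: 2805   i=1: 2638   i=2: 2088   i=3: 3321
  i=4: 2455   i=5: 2717   i=6: 3301   i=7: 1018
  i=8: 2121   i=9: 1617     …   i=55: 1559
  i=56: 2764
Match at i=56, j=54: n = 56·63 + 54 = 3582.

3582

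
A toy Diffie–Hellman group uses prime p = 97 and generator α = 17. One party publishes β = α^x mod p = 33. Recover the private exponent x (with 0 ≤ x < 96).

60

Baby-step giant-step with m = ceil(sqrt(96)) = 10.
Baby table (17^j mod 97 for j=0..9):
  0:1  1:17  2:95  3:63  4:4  5:68  6:89  7:58
  8:16  9:78
Giant step factor: 17^(-10) ≡ 3 (mod 97).
Scan 33·3^i mod 97 for i = 0, 1, …:
  i=0: 33   i=1: 2   i=2: 6   i=3: 18
  i=4: 54   i=5: 65   i=6: 1
Match at i=6, j=0: x = 6·10 + 0 = 60.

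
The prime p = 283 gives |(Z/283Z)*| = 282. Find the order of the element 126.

282

The order of 126 must divide p − 1 = 282 = 2 · 3 · 47.
Divisors: 1, 2, 3, 6, 47, 94, 141, 282.
Check each in increasing order: 126^1 ≡ 126;  126^2 ≡ 28;  126^3 ≡ 132;  126^6 ≡ 161;  126^47 ≡ 239;  126^94 ≡ 238;  126^141 ≡ 282;  126^282 ≡ 1.
Smallest exponent giving 1 is 282.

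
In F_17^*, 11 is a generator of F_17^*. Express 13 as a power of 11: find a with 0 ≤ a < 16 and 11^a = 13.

Successive powers of 11 modulo 17:
  11^0=1  11^1=11  11^2=2  11^3=5  11^4=4  11^5=10
  11^6=8  11^7=3  11^8=16  11^9=6  11^10=15  11^11=12
  11^12=13
So 11^12 ≡ 13 (mod 17), giving a = 12.

12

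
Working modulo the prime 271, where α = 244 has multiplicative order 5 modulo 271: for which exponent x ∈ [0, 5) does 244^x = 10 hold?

4

Successive powers of 244 modulo 271:
  244^0=1  244^1=244  244^2=187  244^3=100  244^4=10
So 244^4 ≡ 10 (mod 271), giving x = 4.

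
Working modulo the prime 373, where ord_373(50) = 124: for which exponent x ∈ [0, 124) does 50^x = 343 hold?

106

Baby-step giant-step with m = ceil(sqrt(124)) = 12.
Baby table (50^j mod 373 for j=0..11):
  0:1  1:50  2:262  3:45  4:12  5:227  6:160  7:167
  8:144  9:113  10:55  11:139
Giant step factor: 50^(-12) ≡ 49 (mod 373).
Scan 343·49^i mod 373 for i = 0, 1, …:
  i=0: 343   i=1: 22   i=2: 332   i=3: 229
  i=4: 31   i=5: 27   i=6: 204   i=7: 298
  i=8: 55
Match at i=8, j=10: x = 8·12 + 10 = 106.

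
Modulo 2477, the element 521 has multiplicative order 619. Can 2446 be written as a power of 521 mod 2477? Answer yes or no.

2446 ∈ ⟨521⟩ iff 2446^619 ≡ 1 (mod 2477), since |⟨521⟩| = 619.
2446^619 mod 2477 = 1.
Since 1 = 1, 2446 lies in the subgroup.

yes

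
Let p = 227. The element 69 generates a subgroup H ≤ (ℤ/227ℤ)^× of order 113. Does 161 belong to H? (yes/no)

161 ∈ ⟨69⟩ iff 161^113 ≡ 1 (mod 227), since |⟨69⟩| = 113.
161^113 mod 227 = 1.
Since 1 = 1, 161 lies in the subgroup.

yes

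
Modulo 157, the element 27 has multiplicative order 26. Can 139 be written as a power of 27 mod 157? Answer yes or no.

no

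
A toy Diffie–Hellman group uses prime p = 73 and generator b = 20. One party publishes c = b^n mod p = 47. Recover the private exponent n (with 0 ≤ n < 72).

23

Successive powers of 20 modulo 73:
  20^0=1  20^1=20  20^2=35  20^3=43  20^4=57  20^5=45
  20^6=24  20^7=42  20^8=37  20^9=10  20^10=54  20^11=58
  20^12=65  20^13=59  20^14=12  20^15=21  20^16=55  20^17=5
  20^18=27  20^19=29  20^20=69  20^21=66  20^22=6  20^23=47
So 20^23 ≡ 47 (mod 73), giving n = 23.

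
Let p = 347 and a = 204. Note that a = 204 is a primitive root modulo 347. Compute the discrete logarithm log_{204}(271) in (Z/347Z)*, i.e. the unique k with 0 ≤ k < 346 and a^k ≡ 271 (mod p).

Baby-step giant-step with m = ceil(sqrt(346)) = 19.
Baby table (204^j mod 347 for j=0..18):
  0:1  1:204  2:323  3:309  4:229  5:218  6:56  7:320
  8:44  9:301  10:332  11:63  12:13  13:223  14:35  15:200
  16:201  17:58  18:34
Giant step factor: 204^(-19) ≡ 260 (mod 347).
Scan 271·260^i mod 347 for i = 0, 1, …:
  i=0: 271   i=1: 19   i=2: 82   i=3: 153
  i=4: 222   i=5: 118   i=6: 144   i=7: 311
  i=8: 9   i=9: 258     …   i=13: 123
  i=14: 56
Match at i=14, j=6: k = 14·19 + 6 = 272.

272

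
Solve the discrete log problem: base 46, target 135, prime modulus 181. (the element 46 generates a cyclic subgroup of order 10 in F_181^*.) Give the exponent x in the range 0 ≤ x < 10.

Successive powers of 46 modulo 181:
  46^0=1  46^1=46  46^2=125  46^3=139  46^4=59  46^5=180
  46^6=135
So 46^6 ≡ 135 (mod 181), giving x = 6.

6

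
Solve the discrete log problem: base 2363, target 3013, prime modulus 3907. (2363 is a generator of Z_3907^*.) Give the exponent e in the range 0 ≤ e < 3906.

Baby-step giant-step with m = ceil(sqrt(3906)) = 63.
Baby table (2363^j mod 3907 for j=0..62):
  0:1  1:2363  2:666  3:3144  4:2065  5:3659  6:26  7:2833
  8:1688  9:3604  10:2899  11:1366  12:676  13:3332  14:911  15:3843
  16:1141  17:353  18:1948  19:678  20:244  21:2243  22:2317  23:1364
  24:3764  25:2000  26:2437  27:3620  28:1637  29:301  30:189  31:1209
  32:850  33:352  34:3492  35:12  36:1007  37:178  38:2565  39:1338
  40:931  41:312  42:2740  43:721  44:271  45:3532  46:764  47:298
  48:914  49:3118  50:3139  51:1971  52:329  53:3841  54:322  55:2928
  56:3474  57:455  58:740  59:2191  60:558  61:1895  62:463
Giant step factor: 2363^(-63) ≡ 2760 (mod 3907).
Scan 3013·2760^i mod 3907 for i = 0, 1, …:
  i=0: 3013   i=1: 1784   i=2: 1020   i=3: 2160
  i=4: 3425   i=5: 1967   i=6: 2097   i=7: 1453
  i=8: 1698   i=9: 1987     …   i=41: 1308
  i=42: 12
Match at i=42, j=35: e = 42·63 + 35 = 2681.

2681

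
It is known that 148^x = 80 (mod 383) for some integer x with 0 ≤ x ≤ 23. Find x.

Compute 148^0 mod 383 = 1, then multiply by 148 repeatedly:
  148^0=1  148^1=148  148^2=73  148^3=80
Found 80 at exponent 3.

3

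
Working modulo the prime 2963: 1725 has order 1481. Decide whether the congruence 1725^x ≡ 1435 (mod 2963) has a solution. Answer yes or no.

no

1435 ∈ ⟨1725⟩ iff 1435^1481 ≡ 1 (mod 2963), since |⟨1725⟩| = 1481.
1435^1481 mod 2963 = 2962.
Since 2962 ≠ 1, 1435 does not lie in the subgroup.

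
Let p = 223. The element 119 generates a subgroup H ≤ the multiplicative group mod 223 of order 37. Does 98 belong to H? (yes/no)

yes

98 ∈ ⟨119⟩ iff 98^37 ≡ 1 (mod 223), since |⟨119⟩| = 37.
98^37 mod 223 = 1.
Since 1 = 1, 98 lies in the subgroup.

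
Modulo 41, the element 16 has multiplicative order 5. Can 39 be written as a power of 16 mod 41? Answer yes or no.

no

⟨16⟩ has order 5; its elements mod 41 are {1, 10, 16, 18, 37}.
39 is not in this set.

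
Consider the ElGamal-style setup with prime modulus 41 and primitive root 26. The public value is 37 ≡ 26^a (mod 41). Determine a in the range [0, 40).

16

Successive powers of 26 modulo 41:
  26^0=1  26^1=26  26^2=20  26^3=28  26^4=31  26^5=27
  26^6=5  26^7=7  26^8=18  26^9=17  26^10=32  26^11=12
  26^12=25  26^13=35  26^14=8  26^15=3  26^16=37
So 26^16 ≡ 37 (mod 41), giving a = 16.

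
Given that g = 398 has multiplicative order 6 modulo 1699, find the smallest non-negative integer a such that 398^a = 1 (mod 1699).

Successive powers of 398 modulo 1699:
  398^0=1
So 398^0 ≡ 1 (mod 1699), giving a = 0.

0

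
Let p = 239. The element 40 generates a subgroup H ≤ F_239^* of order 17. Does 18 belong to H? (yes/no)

18 ∈ ⟨40⟩ iff 18^17 ≡ 1 (mod 239), since |⟨40⟩| = 17.
18^17 mod 239 = 98.
Since 98 ≠ 1, 18 does not lie in the subgroup.

no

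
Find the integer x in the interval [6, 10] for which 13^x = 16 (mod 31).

6

Compute 13^6 mod 31 = 16, then multiply by 13 repeatedly:
  13^6=16
Found 16 at exponent 6.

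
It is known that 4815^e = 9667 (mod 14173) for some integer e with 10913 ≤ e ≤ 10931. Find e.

10927

Compute 4815^10913 mod 14173 = 8734, then multiply by 4815 repeatedly:
  4815^10913=8734  4815^10914=2919  4815^10915=9542  4815^10916=10037  4815^10917=12398
  4815^10918=13867  4815^10919=602  4815^10920=7338  4815^10921=13354  4815^10922=10782
  4815^10923=13804  4815^10924=9063  4815^10925=13851  4815^10926=8600  4815^10927=9667
Found 9667 at exponent 10927.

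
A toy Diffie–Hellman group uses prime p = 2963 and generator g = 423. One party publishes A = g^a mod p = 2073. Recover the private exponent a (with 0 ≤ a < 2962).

Baby-step giant-step with m = ceil(sqrt(2962)) = 55.
Baby table (423^j mod 2963 for j=0..54):
  0:1  1:423  2:1149  3:95  4:1666  5:2487  6:136  7:1231
  8:2188  9:1068  10:1388  11:450  12:718  13:1488  14:1268  15:61
  16:2099  17:1940  18:2832  19:884  20:594  21:2370  22:1016  23:133
  24:2925  25:1704  26:783  27:2316  28:1878  29:310  30:758  31:630
  32:2783  33:898  34:590  35:678  36:2346  37:2716  38:2187  39:645
  40:239  41:355  42:2015  43:1964  44:1132  45:1793  46:2874  47:872
  48:1444  49:434  50:2839  51:882  52:2711  53:72  54:826
Giant step factor: 423^(-55) ≡ 2850 (mod 2963).
Scan 2073·2850^i mod 2963 for i = 0, 1, …:
  i=0: 2073   i=1: 2791   i=2: 1658   i=3: 2278
  i=4: 367   i=5: 11   i=6: 1720   i=7: 1198
  i=8: 924   i=9: 2256     …   i=21: 1503
  i=22: 2015
Match at i=22, j=42: a = 22·55 + 42 = 1252.

1252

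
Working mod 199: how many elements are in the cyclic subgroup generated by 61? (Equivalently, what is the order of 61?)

11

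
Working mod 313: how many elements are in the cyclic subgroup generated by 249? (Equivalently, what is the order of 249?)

The order of 249 must divide p − 1 = 312 = 2^3 · 3 · 13.
Divisors: 1, 2, 3, 4, 6, 8, 12, 13, 24, 26, 39, 52, 78, 104, 156, 312.
Check each in increasing order: 249^1 ≡ 249;  249^2 ≡ 27;  249^3 ≡ 150;  249^4 ≡ 103;  249^6 ≡ 277;  249^8 ≡ 280;  249^12 ≡ 44;  249^13 ≡ 1.
Smallest exponent giving 1 is 13.

13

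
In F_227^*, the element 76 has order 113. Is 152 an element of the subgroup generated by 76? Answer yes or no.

152 ∈ ⟨76⟩ iff 152^113 ≡ 1 (mod 227), since |⟨76⟩| = 113.
152^113 mod 227 = 226.
Since 226 ≠ 1, 152 does not lie in the subgroup.

no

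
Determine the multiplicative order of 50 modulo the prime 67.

66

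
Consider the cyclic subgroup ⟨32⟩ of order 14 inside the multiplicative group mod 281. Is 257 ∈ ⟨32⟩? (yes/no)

⟨32⟩ has order 14; its elements mod 281 are {1, 32, 59, 79, 100, 109, 116, 165, 172, 181, 202, 222, 249, 280}.
257 is not in this set.

no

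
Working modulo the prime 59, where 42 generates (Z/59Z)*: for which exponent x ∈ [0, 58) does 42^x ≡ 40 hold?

43

Baby-step giant-step with m = ceil(sqrt(58)) = 8.
Baby table (42^j mod 59 for j=0..7):
  0:1  1:42  2:53  3:43  4:36  5:37  6:20  7:14
Giant step factor: 42^(-8) ≡ 29 (mod 59).
Scan 40·29^i mod 59 for i = 0, 1, …:
  i=0: 40   i=1: 39   i=2: 10   i=3: 54
  i=4: 32   i=5: 43
Match at i=5, j=3: x = 5·8 + 3 = 43.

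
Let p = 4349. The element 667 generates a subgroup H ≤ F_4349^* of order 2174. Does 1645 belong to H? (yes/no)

1645 ∈ ⟨667⟩ iff 1645^2174 ≡ 1 (mod 4349), since |⟨667⟩| = 2174.
1645^2174 mod 4349 = 1.
Since 1 = 1, 1645 lies in the subgroup.

yes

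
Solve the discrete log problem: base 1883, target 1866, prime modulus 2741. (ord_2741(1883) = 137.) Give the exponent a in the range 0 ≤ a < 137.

Baby-step giant-step with m = ceil(sqrt(137)) = 12.
Baby table (1883^j mod 2741 for j=0..11):
  0:1  1:1883  2:1576  3:1846  4:430  5:1095  6:653  7:1631
  8:1253  9:2139  10:1208  11:2375
Giant step factor: 1883^(-12) ≡ 478 (mod 2741).
Scan 1866·478^i mod 2741 for i = 0, 1, …:
  i=0: 1866   i=1: 1123   i=2: 2299   i=3: 2522
  i=4: 2217   i=5: 1700   i=6: 1264   i=7: 1172
  i=8: 1052   i=9: 1253
Match at i=9, j=8: a = 9·12 + 8 = 116.

116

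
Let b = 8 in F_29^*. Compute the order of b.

28

The order of 8 must divide p − 1 = 28 = 2^2 · 7.
Divisors: 1, 2, 4, 7, 14, 28.
Check each in increasing order: 8^1 ≡ 8;  8^2 ≡ 6;  8^4 ≡ 7;  8^7 ≡ 17;  8^14 ≡ 28;  8^28 ≡ 1.
Smallest exponent giving 1 is 28.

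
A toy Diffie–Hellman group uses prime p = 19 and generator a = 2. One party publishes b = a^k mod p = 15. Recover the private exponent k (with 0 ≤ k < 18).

11

Successive powers of 2 modulo 19:
  2^0=1  2^1=2  2^2=4  2^3=8  2^4=16  2^5=13
  2^6=7  2^7=14  2^8=9  2^9=18  2^10=17  2^11=15
So 2^11 ≡ 15 (mod 19), giving k = 11.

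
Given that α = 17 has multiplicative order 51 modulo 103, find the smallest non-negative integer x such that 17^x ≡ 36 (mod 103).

Baby-step giant-step with m = ceil(sqrt(51)) = 8.
Baby table (17^j mod 103 for j=0..7):
  0:1  1:17  2:83  3:72  4:91  5:2  6:34  7:63
Giant step factor: 17^(-8) ≡ 98 (mod 103).
Scan 36·98^i mod 103 for i = 0, 1, …:
  i=0: 36   i=1: 26   i=2: 76   i=3: 32
  i=4: 46   i=5: 79   i=6: 17
Match at i=6, j=1: x = 6·8 + 1 = 49.

49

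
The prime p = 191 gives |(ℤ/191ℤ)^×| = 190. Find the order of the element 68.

95

The order of 68 must divide p − 1 = 190 = 2 · 5 · 19.
Divisors: 1, 2, 5, 10, 19, 38, 95, 190.
Check each in increasing order: 68^1 ≡ 68;  68^2 ≡ 40;  68^5 ≡ 121;  68^10 ≡ 125;  68^19 ≡ 109;  68^38 ≡ 39;  68^95 ≡ 1.
Smallest exponent giving 1 is 95.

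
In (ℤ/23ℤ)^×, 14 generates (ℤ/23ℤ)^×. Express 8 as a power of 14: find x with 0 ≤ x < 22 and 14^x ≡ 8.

Successive powers of 14 modulo 23:
  14^0=1  14^1=14  14^2=12  14^3=7  14^4=6  14^5=15
  14^6=3  14^7=19  14^8=13  14^9=21  14^10=18  14^11=22
  14^12=9  14^13=11  14^14=16  14^15=17  14^16=8
So 14^16 ≡ 8 (mod 23), giving x = 16.

16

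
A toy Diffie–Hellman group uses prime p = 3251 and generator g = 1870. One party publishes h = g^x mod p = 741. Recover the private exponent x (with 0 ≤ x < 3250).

1654

Baby-step giant-step with m = ceil(sqrt(3250)) = 58.
Baby table (1870^j mod 3251 for j=0..57):
  0:1  1:1870  2:2075  3:1807  4:1301  5:1122  6:1245  7:434
  8:2081  9:23  10:747  11:2211  12:2549  13:664  14:3049  15:2627
  16:229  17:2349  18:529  19:926  20:2088  21:109  22:2268  23:1856
  24:1903  25:2016  26:2011  27:2414  28:1792  29:2510  30:2507  31:148
  32:425  33:1506  34:854  35:739  36:255  37:2204  38:2463  39:2394
  40:153  41:22  42:2128  43:136  44:742  45:2614  46:1927  47:1382
  48:3046  49:268  50:506  51:179  52:3128  53:811  54:1604  55:2058
  56:2527  57:1787
Giant step factor: 1870^(-58) ≡ 1260 (mod 3251).
Scan 741·1260^i mod 3251 for i = 0, 1, …:
  i=0: 741   i=1: 623   i=2: 1489   i=3: 313
  i=4: 1009   i=5: 199   i=6: 413   i=7: 220
  i=8: 865   i=9: 815     …   i=27: 1145
  i=28: 2507
Match at i=28, j=30: x = 28·58 + 30 = 1654.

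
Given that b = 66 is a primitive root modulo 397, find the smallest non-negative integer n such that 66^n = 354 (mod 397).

168

Baby-step giant-step with m = ceil(sqrt(396)) = 20.
Baby table (66^j mod 397 for j=0..19):
  0:1  1:66  2:386  3:68  4:121  5:46  6:257  7:288
  8:349  9:8  10:131  11:309  12:147  13:174  14:368  15:71
  16:319  17:13  18:64  19:254
Giant step factor: 66^(-20) ≡ 75 (mod 397).
Scan 354·75^i mod 397 for i = 0, 1, …:
  i=0: 354   i=1: 348   i=2: 295   i=3: 290
  i=4: 312   i=5: 374   i=6: 260   i=7: 47
  i=8: 349
Match at i=8, j=8: n = 8·20 + 8 = 168.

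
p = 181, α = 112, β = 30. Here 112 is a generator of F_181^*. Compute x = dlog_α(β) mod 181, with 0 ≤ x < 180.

Baby-step giant-step with m = ceil(sqrt(180)) = 14.
Baby table (112^j mod 181 for j=0..13):
  0:1  1:112  2:55  3:6  4:129  5:149  6:36  7:50
  8:170  9:35  10:119  11:115  12:29  13:171
Giant step factor: 112^(-14) ≡ 165 (mod 181).
Scan 30·165^i mod 181 for i = 0, 1, …:
  i=0: 30   i=1: 63   i=2: 78   i=3: 19
  i=4: 58   i=5: 158   i=6: 6
Match at i=6, j=3: x = 6·14 + 3 = 87.

87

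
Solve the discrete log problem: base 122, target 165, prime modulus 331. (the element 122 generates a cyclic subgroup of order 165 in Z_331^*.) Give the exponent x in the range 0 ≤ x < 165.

44

Baby-step giant-step with m = ceil(sqrt(165)) = 13.
Baby table (122^j mod 331 for j=0..12):
  0:1  1:122  2:320  3:313  4:121  5:198  6:324  7:139
  8:77  9:126  10:146  11:269  12:49
Giant step factor: 122^(-13) ≡ 149 (mod 331).
Scan 165·149^i mod 331 for i = 0, 1, …:
  i=0: 165   i=1: 91   i=2: 319   i=3: 198
Match at i=3, j=5: x = 3·13 + 5 = 44.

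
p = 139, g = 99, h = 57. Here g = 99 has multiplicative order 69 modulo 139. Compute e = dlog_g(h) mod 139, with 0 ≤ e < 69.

12

Baby-step giant-step with m = ceil(sqrt(69)) = 9.
Baby table (99^j mod 139 for j=0..8):
  0:1  1:99  2:71  3:79  4:37  5:49  6:125  7:4
  8:118
Giant step factor: 99^(-9) ≡ 116 (mod 139).
Scan 57·116^i mod 139 for i = 0, 1, …:
  i=0: 57   i=1: 79
Match at i=1, j=3: e = 1·9 + 3 = 12.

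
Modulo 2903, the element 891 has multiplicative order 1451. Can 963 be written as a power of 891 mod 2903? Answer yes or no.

no

963 ∈ ⟨891⟩ iff 963^1451 ≡ 1 (mod 2903), since |⟨891⟩| = 1451.
963^1451 mod 2903 = 2902.
Since 2902 ≠ 1, 963 does not lie in the subgroup.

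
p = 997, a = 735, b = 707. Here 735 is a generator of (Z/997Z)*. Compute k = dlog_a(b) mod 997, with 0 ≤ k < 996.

Baby-step giant-step with m = ceil(sqrt(996)) = 32.
Baby table (735^j mod 997 for j=0..31):
  0:1  1:735  2:848  3:155  4:267  5:833  6:97  7:508
  8:502  9:80  10:974  11:44  12:436  13:423  14:838  15:781
  16:760  17:280  18:418  19:154  20:529  21:982  22:939  23:241
  24:666  25:980  26:466  27:539  28:356  29:446  30:794  31:345
Giant step factor: 735^(-32) ≡ 926 (mod 997).
Scan 707·926^i mod 997 for i = 0, 1, …:
  i=0: 707   i=1: 650   i=2: 709   i=3: 508
Match at i=3, j=7: k = 3·32 + 7 = 103.

103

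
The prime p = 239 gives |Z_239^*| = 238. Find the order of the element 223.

238

The order of 223 must divide p − 1 = 238 = 2 · 7 · 17.
Divisors: 1, 2, 7, 14, 17, 34, 119, 238.
Check each in increasing order: 223^1 ≡ 223;  223^2 ≡ 17;  223^7 ≡ 23;  223^14 ≡ 51;  223^17 ≡ 229;  223^34 ≡ 100;  223^119 ≡ 238;  223^238 ≡ 1.
Smallest exponent giving 1 is 238.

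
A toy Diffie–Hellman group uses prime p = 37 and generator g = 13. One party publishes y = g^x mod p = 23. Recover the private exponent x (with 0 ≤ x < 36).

21

Successive powers of 13 modulo 37:
  13^0=1  13^1=13  13^2=21  13^3=14  13^4=34  13^5=35
  13^6=11  13^7=32  13^8=9  13^9=6  13^10=4  13^11=15
  13^12=10  13^13=19  13^14=25  13^15=29  13^16=7  13^17=17
  13^18=36  13^19=24  13^20=16  13^21=23
So 13^21 ≡ 23 (mod 37), giving x = 21.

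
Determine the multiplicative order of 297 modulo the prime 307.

306

The order of 297 must divide p − 1 = 306 = 2 · 3^2 · 17.
Divisors: 1, 2, 3, 6, 9, 17, 18, 34, 51, 102, 153, 306.
Check each in increasing order: 297^1 ≡ 297;  297^2 ≡ 100;  297^3 ≡ 228;  297^6 ≡ 101;  297^9 ≡ 3;  297^17 ≡ 214;  297^18 ≡ 9;  297^34 ≡ 53;  297^51 ≡ 290;  297^102 ≡ 289;  297^153 ≡ 306;  297^306 ≡ 1.
Smallest exponent giving 1 is 306.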